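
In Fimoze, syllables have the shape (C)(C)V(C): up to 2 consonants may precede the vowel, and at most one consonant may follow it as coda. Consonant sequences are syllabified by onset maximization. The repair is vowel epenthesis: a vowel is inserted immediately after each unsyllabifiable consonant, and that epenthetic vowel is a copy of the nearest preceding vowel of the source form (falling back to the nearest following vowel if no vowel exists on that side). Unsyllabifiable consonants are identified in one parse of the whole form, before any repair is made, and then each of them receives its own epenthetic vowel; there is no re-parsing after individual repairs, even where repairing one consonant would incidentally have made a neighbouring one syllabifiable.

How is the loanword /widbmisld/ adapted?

widbmislidi

Syllabifying with onset maximization leaves /l/, /d/ stranded (at most one coda consonant is licensed; onsets may contain at most 2 consonants).
Epenthesis after each stranded consonant: /l/ → /li/, /d/ → /di/.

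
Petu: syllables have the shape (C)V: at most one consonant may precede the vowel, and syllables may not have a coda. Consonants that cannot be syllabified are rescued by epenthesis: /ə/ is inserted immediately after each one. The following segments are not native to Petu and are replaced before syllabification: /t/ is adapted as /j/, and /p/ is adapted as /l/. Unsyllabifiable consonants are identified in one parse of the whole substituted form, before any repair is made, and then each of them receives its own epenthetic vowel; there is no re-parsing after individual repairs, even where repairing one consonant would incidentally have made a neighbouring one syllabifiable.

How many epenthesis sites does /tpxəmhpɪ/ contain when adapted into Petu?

After substitution the input is /jlxəmhlɪ/.
The unsyllabifiable consonants are /j/, /l/, /m/, /h/; each receives one epenthetic vowel.

4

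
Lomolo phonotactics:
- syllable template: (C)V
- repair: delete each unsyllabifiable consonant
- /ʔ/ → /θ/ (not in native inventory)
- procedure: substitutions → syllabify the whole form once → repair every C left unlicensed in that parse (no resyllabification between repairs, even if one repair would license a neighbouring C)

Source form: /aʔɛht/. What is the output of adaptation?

aθɛ

Substitution: /ʔ/ → /θ/, giving /aθɛht/.
Under (C)V, the unsyllabifiable consonants are /h/, /t/ (no codas are permitted; onsets are limited to one consonant).
Each unlicensed consonant is deleted: /h/, /t/.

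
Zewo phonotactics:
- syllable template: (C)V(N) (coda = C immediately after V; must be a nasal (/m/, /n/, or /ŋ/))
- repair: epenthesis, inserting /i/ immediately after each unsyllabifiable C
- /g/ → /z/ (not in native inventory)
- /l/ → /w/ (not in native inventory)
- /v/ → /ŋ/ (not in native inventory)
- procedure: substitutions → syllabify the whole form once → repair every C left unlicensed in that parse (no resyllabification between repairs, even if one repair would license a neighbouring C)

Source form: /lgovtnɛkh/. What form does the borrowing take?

wizoŋtinɛkihi

Substitution: /l/ → /w/, /g/ → /z/, /v/ → /ŋ/, giving /wzoŋtnɛkh/.
Under (C)V(N), the unsyllabifiable consonants are /w/, /t/, /k/, /h/ (only a nasal (/m/, /n/, or /ŋ/) is licensed in coda position; onsets are limited to one consonant).
Epenthesis after each stranded consonant: /w/ → /wi/, /t/ → /ti/, /k/ → /ki/, /h/ → /hi/.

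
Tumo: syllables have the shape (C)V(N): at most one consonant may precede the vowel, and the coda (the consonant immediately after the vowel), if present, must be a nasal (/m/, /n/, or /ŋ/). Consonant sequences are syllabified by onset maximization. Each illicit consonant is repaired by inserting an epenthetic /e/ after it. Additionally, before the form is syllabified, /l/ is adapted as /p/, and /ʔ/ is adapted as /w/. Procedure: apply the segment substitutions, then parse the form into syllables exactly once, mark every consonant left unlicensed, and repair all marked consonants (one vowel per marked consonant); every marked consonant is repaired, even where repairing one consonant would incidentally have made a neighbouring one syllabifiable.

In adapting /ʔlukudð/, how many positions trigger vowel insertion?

After substitution the input is /wpukudð/.
The unsyllabifiable consonants are /w/, /d/, /ð/; each receives one epenthetic vowel.

3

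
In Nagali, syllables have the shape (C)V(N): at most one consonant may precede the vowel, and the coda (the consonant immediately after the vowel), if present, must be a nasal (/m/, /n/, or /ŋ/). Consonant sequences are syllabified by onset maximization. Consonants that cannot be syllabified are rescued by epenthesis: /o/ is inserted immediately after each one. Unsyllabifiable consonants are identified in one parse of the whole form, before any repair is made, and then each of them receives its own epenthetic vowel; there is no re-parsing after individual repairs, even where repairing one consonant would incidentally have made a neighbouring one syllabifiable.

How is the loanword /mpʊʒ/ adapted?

The consonants /m/, /ʒ/ cannot be parsed into a legal (C)V(N) syllable (only a nasal (/m/, /n/, or /ŋ/) is licensed in coda position; onsets are limited to one consonant).
Inserting the epenthetic vowel yields /m/ → /mo/, /ʒ/ → /ʒo/.

mopʊʒo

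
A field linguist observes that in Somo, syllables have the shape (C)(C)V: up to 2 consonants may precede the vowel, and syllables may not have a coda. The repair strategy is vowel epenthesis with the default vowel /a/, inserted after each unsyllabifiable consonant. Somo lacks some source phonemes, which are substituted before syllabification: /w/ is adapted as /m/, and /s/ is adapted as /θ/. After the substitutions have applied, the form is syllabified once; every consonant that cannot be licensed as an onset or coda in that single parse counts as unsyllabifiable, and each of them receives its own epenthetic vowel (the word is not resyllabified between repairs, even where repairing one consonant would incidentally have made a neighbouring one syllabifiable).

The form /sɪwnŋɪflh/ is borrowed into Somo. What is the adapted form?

θɪmanŋɪfalaha

Substitution: /s/ → /θ/, /w/ → /m/, giving /θɪmnŋɪflh/.
Under (C)(C)V, the unsyllabifiable consonants are /m/, /f/, /l/, /h/ (no codas are permitted; onsets may contain at most 2 consonants).
Epenthesis after each stranded consonant: /m/ → /ma/, /f/ → /fa/, /l/ → /la/, /h/ → /ha/.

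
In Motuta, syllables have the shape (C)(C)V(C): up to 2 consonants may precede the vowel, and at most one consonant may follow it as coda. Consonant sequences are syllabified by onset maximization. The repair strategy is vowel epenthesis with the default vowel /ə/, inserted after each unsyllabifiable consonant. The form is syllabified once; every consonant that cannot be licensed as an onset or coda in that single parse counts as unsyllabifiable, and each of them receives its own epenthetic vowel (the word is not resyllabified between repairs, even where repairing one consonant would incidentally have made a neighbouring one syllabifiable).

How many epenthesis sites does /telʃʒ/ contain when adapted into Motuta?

2

The unsyllabifiable consonants are /ʃ/, /ʒ/; each receives one epenthetic vowel.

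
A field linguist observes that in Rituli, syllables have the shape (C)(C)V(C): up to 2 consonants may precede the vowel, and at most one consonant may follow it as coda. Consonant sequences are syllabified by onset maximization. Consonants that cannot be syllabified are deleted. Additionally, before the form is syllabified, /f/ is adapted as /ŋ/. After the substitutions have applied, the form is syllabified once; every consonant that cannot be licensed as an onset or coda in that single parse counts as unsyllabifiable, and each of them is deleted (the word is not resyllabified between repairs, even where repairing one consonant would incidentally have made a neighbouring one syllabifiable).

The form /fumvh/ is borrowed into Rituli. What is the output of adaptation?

ŋum

Substitution: /f/ → /ŋ/, giving /ŋumvh/.
Syllabifying with onset maximization leaves /v/, /h/ stranded (at most one coda consonant is licensed; onsets may contain at most 2 consonants).
Deletion applies to /v/, /h/.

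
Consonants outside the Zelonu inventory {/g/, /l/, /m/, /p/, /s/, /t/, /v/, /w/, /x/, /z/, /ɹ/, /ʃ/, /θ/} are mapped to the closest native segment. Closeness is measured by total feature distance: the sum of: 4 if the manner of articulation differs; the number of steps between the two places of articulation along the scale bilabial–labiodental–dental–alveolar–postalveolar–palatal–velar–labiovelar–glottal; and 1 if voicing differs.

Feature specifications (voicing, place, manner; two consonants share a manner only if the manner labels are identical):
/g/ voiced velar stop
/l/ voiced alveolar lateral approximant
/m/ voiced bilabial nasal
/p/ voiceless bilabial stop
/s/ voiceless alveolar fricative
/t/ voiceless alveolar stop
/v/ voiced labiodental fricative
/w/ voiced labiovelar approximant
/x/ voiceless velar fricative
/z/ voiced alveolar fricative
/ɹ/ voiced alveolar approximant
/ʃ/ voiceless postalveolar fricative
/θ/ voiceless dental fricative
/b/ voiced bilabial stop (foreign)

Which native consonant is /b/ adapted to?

/p/ is closest: same manner (stop), place distance 0 (bilabial→bilabial), voicing differs (+1); total 1. Next closest is /m/ at distance 4.

p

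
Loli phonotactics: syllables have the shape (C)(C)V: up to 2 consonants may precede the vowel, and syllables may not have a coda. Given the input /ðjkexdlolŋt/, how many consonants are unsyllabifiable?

The consonants /ð/, /x/, /l/, /ŋ/, /t/ cannot be parsed into a legal (C)(C)V syllable (no codas are permitted; onsets may contain at most 2 consonants).

5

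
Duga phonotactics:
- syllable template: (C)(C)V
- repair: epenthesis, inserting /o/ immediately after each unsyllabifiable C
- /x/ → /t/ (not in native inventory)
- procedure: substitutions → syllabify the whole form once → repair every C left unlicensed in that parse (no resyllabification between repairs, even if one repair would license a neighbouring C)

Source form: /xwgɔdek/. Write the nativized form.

Substitution: /x/ → /t/, giving /twgɔdek/.
The consonants /t/, /k/ cannot be parsed into a legal (C)(C)V syllable (no codas are permitted; onsets may contain at most 2 consonants).
Epenthesis after each stranded consonant: /t/ → /to/, /k/ → /ko/.

towgɔdeko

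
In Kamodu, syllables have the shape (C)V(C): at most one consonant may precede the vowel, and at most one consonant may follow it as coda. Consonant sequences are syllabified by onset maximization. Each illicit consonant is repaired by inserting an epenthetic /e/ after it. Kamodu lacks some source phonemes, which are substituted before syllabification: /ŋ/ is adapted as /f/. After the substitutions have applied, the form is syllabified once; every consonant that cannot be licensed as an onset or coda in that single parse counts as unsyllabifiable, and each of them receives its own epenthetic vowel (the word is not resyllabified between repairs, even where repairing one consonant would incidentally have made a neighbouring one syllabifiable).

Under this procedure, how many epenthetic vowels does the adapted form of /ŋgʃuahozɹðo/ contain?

After substitution the input is /fgʃuahozɹðo/.
The unsyllabifiable consonants are /f/, /g/, /ɹ/; each receives one epenthetic vowel.

3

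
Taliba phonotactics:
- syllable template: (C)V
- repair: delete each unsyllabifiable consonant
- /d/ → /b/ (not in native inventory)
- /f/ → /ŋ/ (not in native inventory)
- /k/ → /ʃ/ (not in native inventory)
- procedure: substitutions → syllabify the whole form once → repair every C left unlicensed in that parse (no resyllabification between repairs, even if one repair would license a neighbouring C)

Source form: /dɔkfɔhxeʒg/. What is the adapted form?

bɔŋɔxe

Substitution: /d/ → /b/, /k/ → /ʃ/, /f/ → /ŋ/, giving /bɔʃŋɔhxeʒg/.
Under (C)V, the unsyllabifiable consonants are /ʃ/, /h/, /ʒ/, /g/ (no codas are permitted; onsets are limited to one consonant).
Deleting the stranded consonants removes /ʃ/, /h/, /ʒ/, /g/.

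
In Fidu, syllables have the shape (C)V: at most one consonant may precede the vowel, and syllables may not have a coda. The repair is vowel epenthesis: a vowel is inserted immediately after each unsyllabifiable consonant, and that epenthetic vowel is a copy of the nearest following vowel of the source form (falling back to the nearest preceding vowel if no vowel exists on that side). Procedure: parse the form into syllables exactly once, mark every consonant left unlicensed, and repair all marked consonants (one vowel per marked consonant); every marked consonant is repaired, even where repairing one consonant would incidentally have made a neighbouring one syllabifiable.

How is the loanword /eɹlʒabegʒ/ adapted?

eɹalaʒabegeʒe

Under (C)V, the unsyllabifiable consonants are /ɹ/, /l/, /g/, /ʒ/ (no codas are permitted; onsets are limited to one consonant).
Epenthesis after each stranded consonant: /ɹ/ → /ɹa/, /l/ → /la/, /g/ → /ge/, /ʒ/ → /ʒe/.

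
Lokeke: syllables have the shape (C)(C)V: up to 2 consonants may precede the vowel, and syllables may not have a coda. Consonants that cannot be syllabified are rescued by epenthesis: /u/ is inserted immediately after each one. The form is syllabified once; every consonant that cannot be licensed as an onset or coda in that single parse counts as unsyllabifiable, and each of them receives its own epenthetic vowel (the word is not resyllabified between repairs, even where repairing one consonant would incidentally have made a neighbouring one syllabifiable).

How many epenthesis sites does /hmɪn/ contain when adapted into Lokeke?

1

The unsyllabifiable consonants are /n/; each receives one epenthetic vowel.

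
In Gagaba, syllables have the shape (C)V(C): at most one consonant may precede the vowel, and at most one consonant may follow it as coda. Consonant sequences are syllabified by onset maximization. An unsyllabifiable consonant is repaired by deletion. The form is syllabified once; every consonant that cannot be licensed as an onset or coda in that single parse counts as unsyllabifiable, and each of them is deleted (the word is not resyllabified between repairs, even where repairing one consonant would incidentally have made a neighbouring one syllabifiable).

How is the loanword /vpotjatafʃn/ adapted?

potjataf

Under (C)V(C), the unsyllabifiable consonants are /v/, /ʃ/, /n/ (at most one coda consonant is licensed; onsets are limited to one consonant).
Each unlicensed consonant is deleted: /v/, /ʃ/, /n/.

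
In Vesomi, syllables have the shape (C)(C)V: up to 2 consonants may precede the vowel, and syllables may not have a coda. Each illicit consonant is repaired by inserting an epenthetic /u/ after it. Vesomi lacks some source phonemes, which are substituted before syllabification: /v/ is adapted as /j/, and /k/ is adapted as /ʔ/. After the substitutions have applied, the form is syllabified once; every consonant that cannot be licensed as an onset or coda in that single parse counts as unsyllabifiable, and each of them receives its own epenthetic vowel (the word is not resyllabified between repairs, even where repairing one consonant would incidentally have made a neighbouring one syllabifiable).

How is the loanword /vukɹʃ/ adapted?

juʔuɹuʃu

Substitution: /v/ → /j/, /k/ → /ʔ/, giving /juʔɹʃ/.
The consonants /ʔ/, /ɹ/, /ʃ/ cannot be parsed into a legal (C)(C)V syllable (no codas are permitted; onsets may contain at most 2 consonants).
Inserting the epenthetic vowel yields /ʔ/ → /ʔu/, /ɹ/ → /ɹu/, /ʃ/ → /ʃu/.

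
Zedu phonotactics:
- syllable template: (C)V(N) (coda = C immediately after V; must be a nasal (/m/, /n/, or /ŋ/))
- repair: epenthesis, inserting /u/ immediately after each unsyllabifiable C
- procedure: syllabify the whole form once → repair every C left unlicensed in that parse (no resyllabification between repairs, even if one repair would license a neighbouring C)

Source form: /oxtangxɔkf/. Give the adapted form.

oxutanguxɔkufu

Under (C)V(N), the unsyllabifiable consonants are /x/, /g/, /k/, /f/ (only a nasal (/m/, /n/, or /ŋ/) is licensed in coda position; onsets are limited to one consonant).
Inserting the epenthetic vowel yields /x/ → /xu/, /g/ → /gu/, /k/ → /ku/, /f/ → /fu/.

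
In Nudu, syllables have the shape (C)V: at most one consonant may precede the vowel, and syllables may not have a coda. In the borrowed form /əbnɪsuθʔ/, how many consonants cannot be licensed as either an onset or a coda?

Syllabifying with onset maximization leaves /b/, /θ/, /ʔ/ stranded (no codas are permitted; onsets are limited to one consonant).

3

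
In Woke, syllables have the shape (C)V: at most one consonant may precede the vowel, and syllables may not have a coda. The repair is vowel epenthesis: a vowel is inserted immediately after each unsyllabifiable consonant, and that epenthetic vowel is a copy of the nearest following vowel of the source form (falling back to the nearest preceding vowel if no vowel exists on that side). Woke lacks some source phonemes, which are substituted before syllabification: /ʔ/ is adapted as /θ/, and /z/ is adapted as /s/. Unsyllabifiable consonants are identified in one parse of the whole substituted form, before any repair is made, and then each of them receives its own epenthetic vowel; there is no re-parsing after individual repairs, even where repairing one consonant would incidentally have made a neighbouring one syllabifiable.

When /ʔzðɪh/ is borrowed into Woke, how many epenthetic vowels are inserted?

After substitution the input is /θsðɪh/.
The unsyllabifiable consonants are /θ/, /s/, /h/; each receives one epenthetic vowel.

3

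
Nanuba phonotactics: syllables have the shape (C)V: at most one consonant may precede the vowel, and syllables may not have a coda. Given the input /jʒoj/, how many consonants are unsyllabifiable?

2

Under (C)V, the unsyllabifiable consonants are /j/, /j/ (no codas are permitted; onsets are limited to one consonant).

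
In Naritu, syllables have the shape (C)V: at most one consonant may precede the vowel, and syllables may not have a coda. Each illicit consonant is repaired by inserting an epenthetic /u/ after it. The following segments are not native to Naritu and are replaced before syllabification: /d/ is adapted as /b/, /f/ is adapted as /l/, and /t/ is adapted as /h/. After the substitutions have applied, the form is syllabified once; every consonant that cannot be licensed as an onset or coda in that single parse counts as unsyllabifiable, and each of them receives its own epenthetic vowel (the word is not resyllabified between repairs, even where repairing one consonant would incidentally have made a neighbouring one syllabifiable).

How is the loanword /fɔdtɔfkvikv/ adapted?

lɔbuhɔlukuvikuvu

Substitution: /f/ → /l/, /d/ → /b/, /t/ → /h/, giving /lɔbhɔlkvikv/.
Under (C)V, the unsyllabifiable consonants are /b/, /l/, /k/, /k/, /v/ (no codas are permitted; onsets are limited to one consonant).
Epenthesis after each stranded consonant: /b/ → /bu/, /l/ → /lu/, /k/ → /ku/, /k/ → /ku/, /v/ → /vu/.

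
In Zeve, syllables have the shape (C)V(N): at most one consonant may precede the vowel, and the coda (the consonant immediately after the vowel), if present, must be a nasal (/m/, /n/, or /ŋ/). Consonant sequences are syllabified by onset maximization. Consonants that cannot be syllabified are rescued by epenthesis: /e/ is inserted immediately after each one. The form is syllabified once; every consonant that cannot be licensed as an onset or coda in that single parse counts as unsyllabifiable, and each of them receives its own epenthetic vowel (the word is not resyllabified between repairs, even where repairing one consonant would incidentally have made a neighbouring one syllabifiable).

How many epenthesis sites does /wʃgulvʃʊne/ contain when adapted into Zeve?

4

The unsyllabifiable consonants are /w/, /ʃ/, /l/, /v/; each receives one epenthetic vowel.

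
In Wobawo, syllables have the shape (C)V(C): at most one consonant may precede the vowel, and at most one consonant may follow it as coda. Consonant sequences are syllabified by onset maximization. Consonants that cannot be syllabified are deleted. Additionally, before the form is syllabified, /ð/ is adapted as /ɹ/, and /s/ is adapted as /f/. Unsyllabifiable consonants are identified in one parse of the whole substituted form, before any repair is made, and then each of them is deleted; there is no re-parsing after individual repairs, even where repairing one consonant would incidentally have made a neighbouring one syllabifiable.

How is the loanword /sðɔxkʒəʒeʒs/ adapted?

Substitution: /s/ → /f/, /ð/ → /ɹ/, giving /fɹɔxkʒəʒeʒf/.
Syllabifying with onset maximization leaves /f/, /k/, /f/ stranded (at most one coda consonant is licensed; onsets are limited to one consonant).
Deletion applies to /f/, /k/, /f/.

ɹɔxʒəʒeʒ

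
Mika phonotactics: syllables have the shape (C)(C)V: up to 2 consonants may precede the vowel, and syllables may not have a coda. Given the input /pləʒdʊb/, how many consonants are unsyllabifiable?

1

Syllabifying with onset maximization leaves /b/ stranded (no codas are permitted; onsets may contain at most 2 consonants).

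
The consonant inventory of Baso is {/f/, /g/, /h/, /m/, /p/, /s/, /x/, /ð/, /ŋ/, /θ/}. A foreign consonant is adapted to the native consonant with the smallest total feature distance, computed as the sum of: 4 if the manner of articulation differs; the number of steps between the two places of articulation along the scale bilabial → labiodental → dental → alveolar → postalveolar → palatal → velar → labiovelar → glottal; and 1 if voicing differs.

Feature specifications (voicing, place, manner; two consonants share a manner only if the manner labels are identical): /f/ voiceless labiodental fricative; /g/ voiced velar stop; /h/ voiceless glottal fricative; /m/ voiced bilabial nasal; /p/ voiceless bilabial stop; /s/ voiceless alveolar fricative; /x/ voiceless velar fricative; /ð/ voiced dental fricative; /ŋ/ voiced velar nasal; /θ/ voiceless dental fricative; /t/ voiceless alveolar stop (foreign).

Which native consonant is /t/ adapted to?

/p/ is closest: same manner (stop), place distance 3 (alveolar→bilabial), same voicing; total 3. Next closest is /g/ at distance 4.

p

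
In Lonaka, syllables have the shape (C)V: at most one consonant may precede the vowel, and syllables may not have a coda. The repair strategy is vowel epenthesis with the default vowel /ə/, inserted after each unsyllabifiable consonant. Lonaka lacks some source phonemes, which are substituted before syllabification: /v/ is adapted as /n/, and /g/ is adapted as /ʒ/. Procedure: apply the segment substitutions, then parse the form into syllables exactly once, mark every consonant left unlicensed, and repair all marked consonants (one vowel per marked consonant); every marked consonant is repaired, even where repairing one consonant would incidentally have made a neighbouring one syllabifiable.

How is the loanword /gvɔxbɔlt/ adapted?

Substitution: /g/ → /ʒ/, /v/ → /n/, giving /ʒnɔxbɔlt/.
The consonants /ʒ/, /x/, /l/, /t/ cannot be parsed into a legal (C)V syllable (no codas are permitted; onsets are limited to one consonant).
Epenthesis after each stranded consonant: /ʒ/ → /ʒə/, /x/ → /xə/, /l/ → /lə/, /t/ → /tə/.

ʒənɔxəbɔlətə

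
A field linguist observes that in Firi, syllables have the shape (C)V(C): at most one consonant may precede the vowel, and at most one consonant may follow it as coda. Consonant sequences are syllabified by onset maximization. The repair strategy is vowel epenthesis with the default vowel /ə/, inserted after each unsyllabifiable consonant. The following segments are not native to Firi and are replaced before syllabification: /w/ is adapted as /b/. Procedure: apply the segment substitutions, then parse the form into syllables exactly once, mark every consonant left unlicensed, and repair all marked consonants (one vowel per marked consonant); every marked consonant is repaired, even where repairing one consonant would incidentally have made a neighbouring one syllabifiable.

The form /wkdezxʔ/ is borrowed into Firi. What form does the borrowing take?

bəkədezxəʔə

Substitution: /w/ → /b/, giving /bkdezxʔ/.
Under (C)V(C), the unsyllabifiable consonants are /b/, /k/, /x/, /ʔ/ (at most one coda consonant is licensed; onsets are limited to one consonant).
Epenthesis after each stranded consonant: /b/ → /bə/, /k/ → /kə/, /x/ → /xə/, /ʔ/ → /ʔə/.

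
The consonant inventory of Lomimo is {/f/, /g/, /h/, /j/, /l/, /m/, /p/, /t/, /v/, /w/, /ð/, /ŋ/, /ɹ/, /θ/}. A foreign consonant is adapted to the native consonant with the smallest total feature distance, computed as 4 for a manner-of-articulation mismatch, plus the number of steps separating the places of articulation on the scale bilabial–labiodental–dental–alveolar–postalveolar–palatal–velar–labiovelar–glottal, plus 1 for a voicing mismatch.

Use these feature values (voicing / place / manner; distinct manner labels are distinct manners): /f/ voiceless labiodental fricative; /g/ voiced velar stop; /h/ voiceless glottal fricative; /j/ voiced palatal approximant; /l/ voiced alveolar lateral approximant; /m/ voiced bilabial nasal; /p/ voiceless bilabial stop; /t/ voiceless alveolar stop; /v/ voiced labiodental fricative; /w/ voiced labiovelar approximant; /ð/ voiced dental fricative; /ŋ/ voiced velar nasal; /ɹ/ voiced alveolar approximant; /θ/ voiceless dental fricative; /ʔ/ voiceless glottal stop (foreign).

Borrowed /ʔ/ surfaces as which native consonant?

/g/ is closest: same manner (stop), place distance 2 (glottal→velar), voicing differs (+1); total 3. Next closest is /h/ at distance 4.

g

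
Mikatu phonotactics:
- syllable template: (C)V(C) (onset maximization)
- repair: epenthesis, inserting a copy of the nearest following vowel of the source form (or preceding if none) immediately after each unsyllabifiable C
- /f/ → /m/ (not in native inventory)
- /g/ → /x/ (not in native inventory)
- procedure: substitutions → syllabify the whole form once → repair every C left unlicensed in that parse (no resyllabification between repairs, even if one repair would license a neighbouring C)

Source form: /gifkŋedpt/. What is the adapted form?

Substitution: /g/ → /x/, /f/ → /m/, giving /ximkŋedpt/.
Syllabifying with onset maximization leaves /k/, /p/, /t/ stranded (at most one coda consonant is licensed; onsets are limited to one consonant).
Each unlicensed consonant becomes the onset of a new syllable: /k/ → /ke/, /p/ → /pe/, /t/ → /te/.

ximkeŋedpete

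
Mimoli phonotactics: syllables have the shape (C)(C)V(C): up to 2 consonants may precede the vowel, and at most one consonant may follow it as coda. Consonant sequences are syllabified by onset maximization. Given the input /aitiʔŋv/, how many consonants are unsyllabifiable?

Under (C)(C)V(C), the unsyllabifiable consonants are /ŋ/, /v/ (at most one coda consonant is licensed; onsets may contain at most 2 consonants).

2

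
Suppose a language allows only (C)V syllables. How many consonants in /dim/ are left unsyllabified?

Under (C)V, the unsyllabifiable consonants are /m/ (no codas are permitted; onsets are limited to one consonant).

1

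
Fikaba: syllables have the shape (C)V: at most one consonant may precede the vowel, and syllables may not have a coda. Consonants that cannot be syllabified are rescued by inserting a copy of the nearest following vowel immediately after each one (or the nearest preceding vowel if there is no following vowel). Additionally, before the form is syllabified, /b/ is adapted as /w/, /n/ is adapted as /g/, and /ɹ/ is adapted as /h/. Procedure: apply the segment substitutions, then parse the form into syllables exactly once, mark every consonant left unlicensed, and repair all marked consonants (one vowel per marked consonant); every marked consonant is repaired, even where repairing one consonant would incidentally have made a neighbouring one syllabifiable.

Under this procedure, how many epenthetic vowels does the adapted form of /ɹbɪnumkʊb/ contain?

3

After substitution the input is /hwɪgumkʊw/.
The unsyllabifiable consonants are /h/, /m/, /w/; each receives one epenthetic vowel.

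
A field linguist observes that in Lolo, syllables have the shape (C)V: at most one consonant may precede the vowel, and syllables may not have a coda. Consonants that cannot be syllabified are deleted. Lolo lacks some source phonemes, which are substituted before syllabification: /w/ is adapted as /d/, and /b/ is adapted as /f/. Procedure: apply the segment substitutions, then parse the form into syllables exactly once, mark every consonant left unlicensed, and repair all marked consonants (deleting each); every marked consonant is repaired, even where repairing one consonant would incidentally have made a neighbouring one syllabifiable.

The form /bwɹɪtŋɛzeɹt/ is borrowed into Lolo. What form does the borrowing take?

ɹɪŋɛze

Substitution: /b/ → /f/, /w/ → /d/, giving /fdɹɪtŋɛzeɹt/.
The consonants /f/, /d/, /t/, /ɹ/, /t/ cannot be parsed into a legal (C)V syllable (no codas are permitted; onsets are limited to one consonant).
Deletion applies to /f/, /d/, /t/, /ɹ/, /t/.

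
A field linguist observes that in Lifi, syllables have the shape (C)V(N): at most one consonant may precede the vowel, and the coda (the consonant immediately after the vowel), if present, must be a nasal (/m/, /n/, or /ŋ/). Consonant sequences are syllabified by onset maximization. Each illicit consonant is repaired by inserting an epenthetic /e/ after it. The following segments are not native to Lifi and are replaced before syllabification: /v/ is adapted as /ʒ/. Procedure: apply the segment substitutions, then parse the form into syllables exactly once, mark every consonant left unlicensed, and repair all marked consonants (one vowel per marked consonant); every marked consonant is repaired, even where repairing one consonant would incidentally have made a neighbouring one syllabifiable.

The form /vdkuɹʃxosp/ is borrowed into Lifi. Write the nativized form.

Substitution: /v/ → /ʒ/, giving /ʒdkuɹʃxosp/.
The consonants /ʒ/, /d/, /ɹ/, /ʃ/, /s/, /p/ cannot be parsed into a legal (C)V(N) syllable (only a nasal (/m/, /n/, or /ŋ/) is licensed in coda position; onsets are limited to one consonant).
Each unlicensed consonant becomes the onset of a new syllable: /ʒ/ → /ʒe/, /d/ → /de/, /ɹ/ → /ɹe/, /ʃ/ → /ʃe/, /s/ → /se/, /p/ → /pe/.

ʒedekuɹeʃexosepe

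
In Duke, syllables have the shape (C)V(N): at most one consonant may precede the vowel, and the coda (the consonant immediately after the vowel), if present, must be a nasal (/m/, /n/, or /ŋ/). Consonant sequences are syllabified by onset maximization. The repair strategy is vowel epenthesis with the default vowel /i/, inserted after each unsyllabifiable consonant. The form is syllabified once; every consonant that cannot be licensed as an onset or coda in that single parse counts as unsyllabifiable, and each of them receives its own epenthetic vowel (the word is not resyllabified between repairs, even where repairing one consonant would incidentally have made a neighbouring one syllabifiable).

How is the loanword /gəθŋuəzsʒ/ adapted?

The consonants /θ/, /z/, /s/, /ʒ/ cannot be parsed into a legal (C)V(N) syllable (only a nasal (/m/, /n/, or /ŋ/) is licensed in coda position; onsets are limited to one consonant).
Each unlicensed consonant becomes the onset of a new syllable: /θ/ → /θi/, /z/ → /zi/, /s/ → /si/, /ʒ/ → /ʒi/.

gəθiŋuəzisiʒi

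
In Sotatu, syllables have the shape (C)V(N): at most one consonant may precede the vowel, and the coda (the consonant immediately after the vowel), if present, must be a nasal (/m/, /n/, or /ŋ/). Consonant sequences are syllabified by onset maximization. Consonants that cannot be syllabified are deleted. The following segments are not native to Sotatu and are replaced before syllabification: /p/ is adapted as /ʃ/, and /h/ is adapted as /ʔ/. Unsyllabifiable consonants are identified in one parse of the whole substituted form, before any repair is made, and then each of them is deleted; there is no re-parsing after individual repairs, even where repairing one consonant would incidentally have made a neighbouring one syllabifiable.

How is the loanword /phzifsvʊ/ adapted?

zivʊ

Substitution: /p/ → /ʃ/, /h/ → /ʔ/, giving /ʃʔzifsvʊ/.
Under (C)V(N), the unsyllabifiable consonants are /ʃ/, /ʔ/, /f/, /s/ (only a nasal (/m/, /n/, or /ŋ/) is licensed in coda position; onsets are limited to one consonant).
Deleting the stranded consonants removes /ʃ/, /ʔ/, /f/, /s/.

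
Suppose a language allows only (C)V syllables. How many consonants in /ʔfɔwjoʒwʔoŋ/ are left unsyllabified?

5

Under (C)V, the unsyllabifiable consonants are /ʔ/, /w/, /ʒ/, /w/, /ŋ/ (no codas are permitted; onsets are limited to one consonant).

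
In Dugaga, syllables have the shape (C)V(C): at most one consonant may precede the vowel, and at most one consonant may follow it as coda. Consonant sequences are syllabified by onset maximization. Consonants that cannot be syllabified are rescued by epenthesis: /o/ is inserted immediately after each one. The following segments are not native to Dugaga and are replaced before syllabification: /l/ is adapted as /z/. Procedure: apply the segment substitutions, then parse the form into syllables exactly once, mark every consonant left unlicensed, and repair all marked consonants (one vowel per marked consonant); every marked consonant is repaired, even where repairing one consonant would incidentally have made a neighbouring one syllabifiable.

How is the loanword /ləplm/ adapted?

zəpzomo

Substitution: /l/ → /z/, giving /zəpzm/.
The consonants /z/, /m/ cannot be parsed into a legal (C)V(C) syllable (at most one coda consonant is licensed; onsets are limited to one consonant).
Each unlicensed consonant becomes the onset of a new syllable: /z/ → /zo/, /m/ → /mo/.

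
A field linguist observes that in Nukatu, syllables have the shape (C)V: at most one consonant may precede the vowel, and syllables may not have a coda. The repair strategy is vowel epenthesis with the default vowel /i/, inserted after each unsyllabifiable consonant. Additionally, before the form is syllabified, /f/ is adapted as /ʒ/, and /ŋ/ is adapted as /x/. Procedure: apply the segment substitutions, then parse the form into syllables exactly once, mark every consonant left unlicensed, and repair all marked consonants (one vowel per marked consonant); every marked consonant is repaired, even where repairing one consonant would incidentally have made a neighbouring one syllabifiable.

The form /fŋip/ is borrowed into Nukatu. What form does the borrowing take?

Substitution: /f/ → /ʒ/, /ŋ/ → /x/, giving /ʒxip/.
Under (C)V, the unsyllabifiable consonants are /ʒ/, /p/ (no codas are permitted; onsets are limited to one consonant).
Each unlicensed consonant becomes the onset of a new syllable: /ʒ/ → /ʒi/, /p/ → /pi/.

ʒixipi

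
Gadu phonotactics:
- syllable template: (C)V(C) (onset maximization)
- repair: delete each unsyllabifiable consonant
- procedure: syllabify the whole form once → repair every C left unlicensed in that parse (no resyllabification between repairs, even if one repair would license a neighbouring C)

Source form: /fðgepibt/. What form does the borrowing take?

gepib

Under (C)V(C), the unsyllabifiable consonants are /f/, /ð/, /t/ (at most one coda consonant is licensed; onsets are limited to one consonant).
Each unlicensed consonant is deleted: /f/, /ð/, /t/.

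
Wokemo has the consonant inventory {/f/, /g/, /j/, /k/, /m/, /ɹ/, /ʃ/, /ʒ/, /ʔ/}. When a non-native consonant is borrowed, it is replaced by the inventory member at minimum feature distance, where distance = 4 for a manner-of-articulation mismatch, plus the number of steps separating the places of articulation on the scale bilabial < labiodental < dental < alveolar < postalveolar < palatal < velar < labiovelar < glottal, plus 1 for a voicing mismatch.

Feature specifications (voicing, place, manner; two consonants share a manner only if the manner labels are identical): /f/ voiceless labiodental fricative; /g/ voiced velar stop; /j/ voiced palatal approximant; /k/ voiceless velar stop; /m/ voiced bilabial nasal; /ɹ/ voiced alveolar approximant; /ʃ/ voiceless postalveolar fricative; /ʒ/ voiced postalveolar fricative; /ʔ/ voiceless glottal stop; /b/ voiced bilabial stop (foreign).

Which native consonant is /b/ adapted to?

/m/ is closest: manner differs (stop→nasal, +4), place distance 0 (bilabial→bilabial), same voicing; total 4. Next closest is /f/ at distance 6.

m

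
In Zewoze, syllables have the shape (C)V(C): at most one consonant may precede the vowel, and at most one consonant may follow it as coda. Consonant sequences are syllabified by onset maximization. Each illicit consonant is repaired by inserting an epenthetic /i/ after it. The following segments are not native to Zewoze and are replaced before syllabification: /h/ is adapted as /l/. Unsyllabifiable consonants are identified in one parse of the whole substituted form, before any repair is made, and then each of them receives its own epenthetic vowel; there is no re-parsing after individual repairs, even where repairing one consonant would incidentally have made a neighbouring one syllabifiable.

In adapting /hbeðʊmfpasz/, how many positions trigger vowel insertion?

After substitution the input is /lbeðʊmfpasz/.
The unsyllabifiable consonants are /l/, /f/, /z/; each receives one epenthetic vowel.

3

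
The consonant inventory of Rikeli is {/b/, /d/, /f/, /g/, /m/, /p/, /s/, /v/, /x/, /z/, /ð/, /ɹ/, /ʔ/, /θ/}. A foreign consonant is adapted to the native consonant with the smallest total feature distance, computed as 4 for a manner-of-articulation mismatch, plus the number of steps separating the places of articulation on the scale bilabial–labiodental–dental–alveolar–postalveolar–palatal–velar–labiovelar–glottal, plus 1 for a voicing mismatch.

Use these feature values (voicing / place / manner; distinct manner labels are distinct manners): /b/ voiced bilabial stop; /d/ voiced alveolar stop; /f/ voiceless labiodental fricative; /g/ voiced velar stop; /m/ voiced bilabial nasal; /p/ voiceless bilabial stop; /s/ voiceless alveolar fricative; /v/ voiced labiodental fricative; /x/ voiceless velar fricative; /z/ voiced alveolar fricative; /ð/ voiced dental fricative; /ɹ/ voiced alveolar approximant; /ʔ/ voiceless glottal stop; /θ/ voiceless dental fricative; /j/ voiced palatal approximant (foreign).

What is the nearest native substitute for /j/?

ɹ

/ɹ/ is closest: same manner (approximant), place distance 2 (palatal→alveolar), same voicing; total 2. Next closest is /g/ at distance 5.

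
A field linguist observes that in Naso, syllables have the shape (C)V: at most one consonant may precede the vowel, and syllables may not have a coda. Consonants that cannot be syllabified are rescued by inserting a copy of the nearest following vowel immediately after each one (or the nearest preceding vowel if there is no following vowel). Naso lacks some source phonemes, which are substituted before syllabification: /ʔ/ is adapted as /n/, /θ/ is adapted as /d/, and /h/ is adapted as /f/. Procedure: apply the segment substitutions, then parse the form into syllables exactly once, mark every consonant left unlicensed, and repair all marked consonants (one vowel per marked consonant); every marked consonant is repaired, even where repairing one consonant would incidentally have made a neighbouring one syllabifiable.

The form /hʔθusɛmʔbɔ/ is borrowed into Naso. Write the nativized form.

funudusɛmɔnɔbɔ

Substitution: /h/ → /f/, /ʔ/ → /n/, /θ/ → /d/, giving /fndusɛmnbɔ/.
Syllabifying with onset maximization leaves /f/, /n/, /m/, /n/ stranded (no codas are permitted; onsets are limited to one consonant).
Inserting the epenthetic vowel yields /f/ → /fu/, /n/ → /nu/, /m/ → /mɔ/, /n/ → /nɔ/.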